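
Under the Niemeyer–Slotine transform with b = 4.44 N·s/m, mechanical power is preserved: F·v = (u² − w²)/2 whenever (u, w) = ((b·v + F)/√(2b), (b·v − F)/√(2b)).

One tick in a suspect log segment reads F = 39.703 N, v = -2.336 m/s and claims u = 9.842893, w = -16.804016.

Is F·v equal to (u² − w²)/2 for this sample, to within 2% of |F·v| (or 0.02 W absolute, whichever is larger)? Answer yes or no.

yes

F·v = 39.703×(-2.336) = -92.746208 W.
(u² − w²)/2 = (96.882543 − 282.374954)/2 = -92.746206 W.
|Δ| = 0.000002;  2% of max(1, |F·v|) = 1.854924.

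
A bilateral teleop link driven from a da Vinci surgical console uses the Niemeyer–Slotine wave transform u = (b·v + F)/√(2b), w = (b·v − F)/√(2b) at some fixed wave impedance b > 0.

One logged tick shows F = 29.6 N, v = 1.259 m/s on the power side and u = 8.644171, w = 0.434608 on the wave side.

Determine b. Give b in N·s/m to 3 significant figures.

b = 26 N·s/m

u + w = 9.078779;  u + w = √(2b)·v, so √(2b) = 9.078779/1.259 = 7.211103.
b = (√(2b))²/2 = 52.000010/2 = 26.000005.
(Check via u − w = 2F/√(2b): u − w = 8.209563, 2F/√(2b) = 8.209562.)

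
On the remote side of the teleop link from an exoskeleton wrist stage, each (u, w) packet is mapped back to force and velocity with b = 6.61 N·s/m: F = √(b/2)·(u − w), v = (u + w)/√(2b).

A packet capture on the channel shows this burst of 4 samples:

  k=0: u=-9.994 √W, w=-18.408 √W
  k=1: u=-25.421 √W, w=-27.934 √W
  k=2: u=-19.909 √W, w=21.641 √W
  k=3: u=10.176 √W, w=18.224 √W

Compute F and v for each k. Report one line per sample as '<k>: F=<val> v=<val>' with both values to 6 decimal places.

k=0: u−w=8.414000, u+w=-28.402000; √(b/2)=1.817966, √(2b)=3.635932; F=1.817966×8.414=15.296365, v=-28.402000/3.635932=-7.811478
k=1: u−w=2.513000, u+w=-53.355000; √(b/2)=1.817966, √(2b)=3.635932; F=1.817966×2.513=4.568548, v=-53.355000/3.635932=-14.674368
k=2: u−w=-41.550000, u+w=1.732000; √(b/2)=1.817966, √(2b)=3.635932; F=1.817966×(-41.55)=-75.536483, v=1.732000/3.635932=0.476357
k=3: u−w=-8.048000, u+w=28.400000; √(b/2)=1.817966, √(2b)=3.635932; F=1.817966×(-8.048)=-14.630990, v=28.400000/3.635932=7.810928

0: F=15.296365 v=-7.811478
1: F=4.568548 v=-14.674368
2: F=-75.536483 v=0.476357
3: F=-14.630990 v=7.810928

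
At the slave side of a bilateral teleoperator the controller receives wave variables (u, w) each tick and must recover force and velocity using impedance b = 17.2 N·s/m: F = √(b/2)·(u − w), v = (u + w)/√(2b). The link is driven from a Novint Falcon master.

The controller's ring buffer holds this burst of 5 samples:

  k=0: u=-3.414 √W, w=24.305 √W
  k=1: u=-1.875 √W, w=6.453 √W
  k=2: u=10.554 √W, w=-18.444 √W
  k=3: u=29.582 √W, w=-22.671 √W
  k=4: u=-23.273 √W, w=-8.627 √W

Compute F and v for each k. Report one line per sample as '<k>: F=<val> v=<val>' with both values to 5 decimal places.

0: F=-81.28806 v=3.56189
1: F=-24.42249 v=0.78054
2: F=85.03883 v=-1.34523
3: F=153.23588 v=1.17832
4: F=-42.95050 v=-5.43890

k=0: u−w=-27.71900, u+w=20.89100; √(b/2)=2.93258, √(2b)=5.86515; F=2.93258×(-27.719)=-81.28806, v=20.89100/5.86515=3.56189
k=1: u−w=-8.32800, u+w=4.57800; √(b/2)=2.93258, √(2b)=5.86515; F=2.93258×(-8.328)=-24.42249, v=4.57800/5.86515=0.78054
k=2: u−w=28.99800, u+w=-7.89000; √(b/2)=2.93258, √(2b)=5.86515; F=2.93258×28.998=85.03883, v=-7.89000/5.86515=-1.34523
k=3: u−w=52.25300, u+w=6.91100; √(b/2)=2.93258, √(2b)=5.86515; F=2.93258×52.253=153.23588, v=6.91100/5.86515=1.17832
k=4: u−w=-14.64600, u+w=-31.90000; √(b/2)=2.93258, √(2b)=5.86515; F=2.93258×(-14.646)=-42.95050, v=-31.90000/5.86515=-5.43890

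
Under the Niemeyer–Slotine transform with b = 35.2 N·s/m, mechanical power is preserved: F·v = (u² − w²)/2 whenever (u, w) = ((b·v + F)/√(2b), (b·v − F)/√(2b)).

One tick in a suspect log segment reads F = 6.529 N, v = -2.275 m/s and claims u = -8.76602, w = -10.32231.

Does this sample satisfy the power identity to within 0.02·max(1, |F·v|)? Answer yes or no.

F·v = 6.529×(-2.275) = -14.85347 W.
(u² − w²)/2 = (76.84311 − 106.55008)/2 = -14.85349 W.
|Δ| = 0.00001;  2% of max(1, |F·v|) = 0.29707.

yes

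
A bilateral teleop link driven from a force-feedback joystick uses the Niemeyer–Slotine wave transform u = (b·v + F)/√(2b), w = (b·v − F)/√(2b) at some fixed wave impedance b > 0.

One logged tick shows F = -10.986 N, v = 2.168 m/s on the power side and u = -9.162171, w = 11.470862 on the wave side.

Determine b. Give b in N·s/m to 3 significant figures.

u + w = 2.308691;  u + w = √(2b)·v, so √(2b) = 2.308691/2.168 = 1.064894.
b = (√(2b))²/2 = 1.134000/2 = 0.567000.
(Check via u − w = 2F/√(2b): u − w = -20.633033, 2F/√(2b) = -20.633032.)

b = 0.567 N·s/m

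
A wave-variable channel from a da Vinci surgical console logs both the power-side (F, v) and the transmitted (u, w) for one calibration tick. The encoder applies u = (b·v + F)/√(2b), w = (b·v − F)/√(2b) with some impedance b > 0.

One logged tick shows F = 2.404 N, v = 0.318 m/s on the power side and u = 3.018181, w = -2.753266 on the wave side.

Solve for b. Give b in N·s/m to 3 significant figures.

b = 0.347 N·s/m

u + w = 0.264915;  u + w = √(2b)·v, so √(2b) = 0.264915/0.318 = 0.833066.
b = (√(2b))²/2 = 0.693999/2 = 0.347000.
(Check via u − w = 2F/√(2b): u − w = 5.771447, 2F/√(2b) = 5.771451.)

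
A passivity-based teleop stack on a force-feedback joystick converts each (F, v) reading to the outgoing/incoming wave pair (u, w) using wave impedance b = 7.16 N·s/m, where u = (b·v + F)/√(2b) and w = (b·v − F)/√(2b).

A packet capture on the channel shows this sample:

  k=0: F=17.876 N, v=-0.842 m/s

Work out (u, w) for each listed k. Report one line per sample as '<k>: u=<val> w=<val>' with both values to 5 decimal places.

k=0: b·v=7.16×(-0.842)=-6.02872; √(2b)=3.78418; u=(-6.02872+17.876)/3.78418=3.13074, w=(-6.02872−17.876)/3.78418=-6.31702

0: u=3.13074 w=-6.31702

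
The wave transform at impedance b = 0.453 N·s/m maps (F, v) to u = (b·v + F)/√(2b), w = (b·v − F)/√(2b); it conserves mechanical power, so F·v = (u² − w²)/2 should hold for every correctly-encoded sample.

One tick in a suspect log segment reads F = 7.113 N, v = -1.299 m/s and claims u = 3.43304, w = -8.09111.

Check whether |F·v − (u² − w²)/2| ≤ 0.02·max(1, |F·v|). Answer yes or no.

F·v = 7.113×(-1.299) = -9.23979 W.
(u² − w²)/2 = (11.78576 − 65.46606)/2 = -26.84015 W.
|Δ| = 17.60036;  2% of max(1, |F·v|) = 0.18480.

no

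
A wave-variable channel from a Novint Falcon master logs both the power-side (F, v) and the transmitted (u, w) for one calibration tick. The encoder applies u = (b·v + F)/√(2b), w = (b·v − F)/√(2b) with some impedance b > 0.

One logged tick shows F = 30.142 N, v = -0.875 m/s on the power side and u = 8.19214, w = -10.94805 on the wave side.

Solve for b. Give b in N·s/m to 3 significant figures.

b = 4.96 N·s/m

u + w = -2.7559;  u + w = √(2b)·v, so √(2b) = -2.7559/(-0.875) = 3.1496.
b = (√(2b))²/2 = 9.9201/2 = 4.9600.
(Check via u − w = 2F/√(2b): u − w = 19.1402, 2F/√(2b) = 19.1401.)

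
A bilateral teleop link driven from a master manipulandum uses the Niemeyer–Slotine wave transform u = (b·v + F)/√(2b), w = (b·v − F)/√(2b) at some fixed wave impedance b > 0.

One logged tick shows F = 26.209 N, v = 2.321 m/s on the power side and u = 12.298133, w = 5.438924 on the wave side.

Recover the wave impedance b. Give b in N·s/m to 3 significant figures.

u + w = 17.737057;  u + w = √(2b)·v, so √(2b) = 17.737057/2.321 = 7.641989.
b = (√(2b))²/2 = 58.399999/2 = 29.200000.
(Check via u − w = 2F/√(2b): u − w = 6.859209, 2F/√(2b) = 6.859209.)

b = 29.2 N·s/m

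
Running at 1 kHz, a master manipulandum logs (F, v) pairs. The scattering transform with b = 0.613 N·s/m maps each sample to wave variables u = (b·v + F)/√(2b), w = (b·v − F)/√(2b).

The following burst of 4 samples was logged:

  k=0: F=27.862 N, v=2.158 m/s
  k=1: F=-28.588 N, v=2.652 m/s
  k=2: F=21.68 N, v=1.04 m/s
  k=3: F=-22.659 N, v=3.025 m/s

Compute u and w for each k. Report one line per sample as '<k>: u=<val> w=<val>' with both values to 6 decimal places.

k=0: b·v=0.613×2.158=1.322854; √(2b)=1.107249; u=(1.322854+27.862)/1.107249=26.357990, w=(1.322854−27.862)/1.107249=-23.968547
k=1: b·v=0.613×2.652=1.625676; √(2b)=1.107249; u=(1.625676+(-28.588))/1.107249=-24.350736, w=(1.625676−(-28.588))/1.107249=27.287160
k=2: b·v=0.613×1.04=0.637520; √(2b)=1.107249; u=(0.637520+21.68)/1.107249=20.155831, w=(0.637520−21.68)/1.107249=-19.004292
k=3: b·v=0.613×3.025=1.854325; √(2b)=1.107249; u=(1.854325+(-22.659))/1.107249=-18.789521, w=(1.854325−(-22.659))/1.107249=22.138948

0: u=26.357990 w=-23.968547
1: u=-24.350736 w=27.287160
2: u=20.155831 w=-19.004292
3: u=-18.789521 w=22.138948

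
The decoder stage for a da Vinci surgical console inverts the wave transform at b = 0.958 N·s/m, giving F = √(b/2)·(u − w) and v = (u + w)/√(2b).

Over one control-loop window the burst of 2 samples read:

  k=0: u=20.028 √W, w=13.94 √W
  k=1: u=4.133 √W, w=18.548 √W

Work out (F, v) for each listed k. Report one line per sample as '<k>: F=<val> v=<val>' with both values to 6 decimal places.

k=0: u−w=6.088000, u+w=33.968000; √(b/2)=0.692098, √(2b)=1.384197; F=0.692098×6.088=4.213494, v=33.968000/1.384197=24.539868
k=1: u−w=-14.415000, u+w=22.681000; √(b/2)=0.692098, √(2b)=1.384197; F=0.692098×(-14.415)=-9.976596, v=22.681000/1.384197=16.385679

0: F=4.213494 v=24.539868
1: F=-9.976596 v=16.385679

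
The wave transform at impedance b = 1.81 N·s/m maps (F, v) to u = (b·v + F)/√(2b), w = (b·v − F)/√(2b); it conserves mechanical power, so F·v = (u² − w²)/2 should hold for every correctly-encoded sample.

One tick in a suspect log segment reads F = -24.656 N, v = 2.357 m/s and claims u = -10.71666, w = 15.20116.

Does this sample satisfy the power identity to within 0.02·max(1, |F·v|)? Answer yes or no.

F·v = (-24.656)×2.357 = -58.1142 W.
(u² − w²)/2 = (114.8468 − 231.0753)/2 = -58.1142 W.
|Δ| = 0.0000;  2% of max(1, |F·v|) = 1.1623.

yes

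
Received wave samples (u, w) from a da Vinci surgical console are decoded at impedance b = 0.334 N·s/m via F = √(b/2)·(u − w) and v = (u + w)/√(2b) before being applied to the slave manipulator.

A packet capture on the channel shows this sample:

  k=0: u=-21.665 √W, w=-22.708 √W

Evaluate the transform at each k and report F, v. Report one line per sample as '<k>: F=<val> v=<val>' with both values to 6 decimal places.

k=0: u−w=1.043000, u+w=-44.373000; √(b/2)=0.408656, √(2b)=0.817313; F=0.408656×1.043=0.426229, v=-44.373000/0.817313=-54.291340

0: F=0.426229 v=-54.291340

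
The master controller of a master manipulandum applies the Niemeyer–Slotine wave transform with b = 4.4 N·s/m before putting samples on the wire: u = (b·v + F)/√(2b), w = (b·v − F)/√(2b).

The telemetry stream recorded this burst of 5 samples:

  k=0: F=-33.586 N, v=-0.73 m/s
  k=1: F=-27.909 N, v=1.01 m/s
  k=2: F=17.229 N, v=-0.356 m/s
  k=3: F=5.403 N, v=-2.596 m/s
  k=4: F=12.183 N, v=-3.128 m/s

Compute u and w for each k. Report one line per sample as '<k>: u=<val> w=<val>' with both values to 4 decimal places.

k=0: b·v=4.4×(-0.73)=-3.2120; √(2b)=2.9665; u=(-3.2120+(-33.586))/2.9665=-12.4046, w=(-3.2120−(-33.586))/2.9665=10.2391
k=1: b·v=4.4×1.01=4.4440; √(2b)=2.9665; u=(4.4440+(-27.909))/2.9665=-7.9100, w=(4.4440−(-27.909))/2.9665=10.9062
k=2: b·v=4.4×(-0.356)=-1.5664; √(2b)=2.9665; u=(-1.5664+17.229)/2.9665=5.2799, w=(-1.5664−17.229)/2.9665=-6.3359
k=3: b·v=4.4×(-2.596)=-11.4224; √(2b)=2.9665; u=(-11.4224+5.403)/2.9665=-2.0291, w=(-11.4224−5.403)/2.9665=-5.6718
k=4: b·v=4.4×(-3.128)=-13.7632; √(2b)=2.9665; u=(-13.7632+12.183)/2.9665=-0.5327, w=(-13.7632−12.183)/2.9665=-8.7465

0: u=-12.4046 w=10.2391
1: u=-7.9100 w=10.9062
2: u=5.2799 w=-6.3359
3: u=-2.0291 w=-5.6718
4: u=-0.5327 w=-8.7465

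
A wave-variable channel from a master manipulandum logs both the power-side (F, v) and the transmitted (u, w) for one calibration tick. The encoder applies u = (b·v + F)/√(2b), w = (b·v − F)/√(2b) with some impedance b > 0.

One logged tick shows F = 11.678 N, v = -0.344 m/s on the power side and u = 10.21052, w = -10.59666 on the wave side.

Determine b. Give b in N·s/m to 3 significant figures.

b = 0.63 N·s/m

u + w = -0.3861;  u + w = √(2b)·v, so √(2b) = -0.3861/(-0.344) = 1.1225.
b = (√(2b))²/2 = 1.2600/2 = 0.6300.
(Check via u − w = 2F/√(2b): u − w = 20.8072, 2F/√(2b) = 20.8071.)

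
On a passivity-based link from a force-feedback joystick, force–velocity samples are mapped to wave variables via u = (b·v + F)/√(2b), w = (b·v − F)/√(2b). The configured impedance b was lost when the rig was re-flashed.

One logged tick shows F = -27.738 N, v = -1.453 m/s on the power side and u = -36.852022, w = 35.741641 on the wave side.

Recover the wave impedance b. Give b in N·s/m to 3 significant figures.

u + w = -1.110381;  u + w = √(2b)·v, so √(2b) = -1.110381/(-1.453) = 0.764199.
b = (√(2b))²/2 = 0.584000/2 = 0.292000.
(Check via u − w = 2F/√(2b): u − w = -72.593663, 2F/√(2b) = -72.593666.)

b = 0.292 N·s/m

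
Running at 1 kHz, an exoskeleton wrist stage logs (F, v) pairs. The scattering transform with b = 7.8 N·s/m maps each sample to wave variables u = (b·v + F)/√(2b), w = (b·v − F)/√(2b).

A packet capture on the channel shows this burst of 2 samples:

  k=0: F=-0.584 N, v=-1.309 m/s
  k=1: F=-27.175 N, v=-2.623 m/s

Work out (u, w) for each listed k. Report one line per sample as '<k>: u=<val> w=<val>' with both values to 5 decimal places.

0: u=-2.73293 w=-2.43721
1: u=-12.06031 w=1.70029

k=0: b·v=7.8×(-1.309)=-10.21020; √(2b)=3.94968; u=(-10.21020+(-0.584))/3.94968=-2.73293, w=(-10.21020−(-0.584))/3.94968=-2.43721
k=1: b·v=7.8×(-2.623)=-20.45940; √(2b)=3.94968; u=(-20.45940+(-27.175))/3.94968=-12.06031, w=(-20.45940−(-27.175))/3.94968=1.70029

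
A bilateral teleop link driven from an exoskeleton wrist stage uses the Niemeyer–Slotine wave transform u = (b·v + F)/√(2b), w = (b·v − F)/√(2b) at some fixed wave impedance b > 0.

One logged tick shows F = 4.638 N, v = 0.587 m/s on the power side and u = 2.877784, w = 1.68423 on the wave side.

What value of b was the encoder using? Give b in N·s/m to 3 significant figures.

u + w = 4.562014;  u + w = √(2b)·v, so √(2b) = 4.562014/0.587 = 7.771744.
b = (√(2b))²/2 = 60.400012/2 = 30.200006.
(Check via u − w = 2F/√(2b): u − w = 1.193554, 2F/√(2b) = 1.193554.)

b = 30.2 N·s/m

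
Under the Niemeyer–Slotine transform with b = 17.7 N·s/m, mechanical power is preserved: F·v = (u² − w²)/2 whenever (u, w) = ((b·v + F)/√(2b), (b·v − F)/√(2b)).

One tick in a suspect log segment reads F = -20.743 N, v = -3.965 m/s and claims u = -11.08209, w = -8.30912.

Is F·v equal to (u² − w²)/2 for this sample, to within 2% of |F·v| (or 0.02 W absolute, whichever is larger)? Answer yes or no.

F·v = (-20.743)×(-3.965) = 82.24599 W.
(u² − w²)/2 = (122.81272 − 69.04148)/2 = 26.88562 W.
|Δ| = 55.36037;  2% of max(1, |F·v|) = 1.64492.

no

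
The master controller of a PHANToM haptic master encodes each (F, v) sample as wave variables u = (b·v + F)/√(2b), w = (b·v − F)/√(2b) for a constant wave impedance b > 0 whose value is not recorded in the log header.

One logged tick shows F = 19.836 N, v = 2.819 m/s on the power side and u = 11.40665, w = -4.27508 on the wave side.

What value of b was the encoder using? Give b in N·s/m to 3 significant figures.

u + w = 7.13157;  u + w = √(2b)·v, so √(2b) = 7.13157/2.819 = 2.52982.
b = (√(2b))²/2 = 6.40000/2 = 3.20000.
(Check via u − w = 2F/√(2b): u − w = 15.68173, 2F/√(2b) = 15.68173.)

b = 3.2 N·s/m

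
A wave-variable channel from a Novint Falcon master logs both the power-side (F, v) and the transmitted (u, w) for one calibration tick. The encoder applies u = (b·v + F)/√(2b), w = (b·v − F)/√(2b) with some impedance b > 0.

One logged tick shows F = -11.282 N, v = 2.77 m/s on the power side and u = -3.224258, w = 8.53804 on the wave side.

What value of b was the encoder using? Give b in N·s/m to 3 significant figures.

b = 1.84 N·s/m

u + w = 5.313782;  u + w = √(2b)·v, so √(2b) = 5.313782/2.77 = 1.918333.
b = (√(2b))²/2 = 3.680001/2 = 1.840000.
(Check via u − w = 2F/√(2b): u − w = -11.762298, 2F/√(2b) = -11.762297.)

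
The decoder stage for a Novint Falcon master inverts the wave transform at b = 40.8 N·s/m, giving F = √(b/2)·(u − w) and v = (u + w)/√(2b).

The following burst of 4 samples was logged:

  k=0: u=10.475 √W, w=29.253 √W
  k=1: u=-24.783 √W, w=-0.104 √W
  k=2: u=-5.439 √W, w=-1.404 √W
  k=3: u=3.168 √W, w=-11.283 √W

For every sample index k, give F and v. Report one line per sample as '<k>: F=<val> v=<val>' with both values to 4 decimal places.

k=0: u−w=-18.7780, u+w=39.7280; √(b/2)=4.5166, √(2b)=9.0333; F=4.5166×(-18.778)=-84.8134, v=39.7280/9.0333=4.3980
k=1: u−w=-24.6790, u+w=-24.8870; √(b/2)=4.5166, √(2b)=9.0333; F=4.5166×(-24.679)=-111.4661, v=-24.8870/9.0333=-2.7550
k=2: u−w=-4.0350, u+w=-6.8430; √(b/2)=4.5166, √(2b)=9.0333; F=4.5166×(-4.035)=-18.2246, v=-6.8430/9.0333=-0.7575
k=3: u−w=14.4510, u+w=-8.1150; √(b/2)=4.5166, √(2b)=9.0333; F=4.5166×14.451=65.2699, v=-8.1150/9.0333=-0.8983

0: F=-84.8134 v=4.3980
1: F=-111.4661 v=-2.7550
2: F=-18.2246 v=-0.7575
3: F=65.2699 v=-0.8983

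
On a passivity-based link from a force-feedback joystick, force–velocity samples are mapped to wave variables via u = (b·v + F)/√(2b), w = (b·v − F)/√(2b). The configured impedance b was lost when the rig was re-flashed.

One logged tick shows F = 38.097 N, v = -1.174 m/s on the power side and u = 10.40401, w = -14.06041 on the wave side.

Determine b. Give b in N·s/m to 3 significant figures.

u + w = -3.6564;  u + w = √(2b)·v, so √(2b) = -3.6564/(-1.174) = 3.1145.
b = (√(2b))²/2 = 9.7000/2 = 4.8500.
(Check via u − w = 2F/√(2b): u − w = 24.4644, 2F/√(2b) = 24.4644.)

b = 4.85 N·s/m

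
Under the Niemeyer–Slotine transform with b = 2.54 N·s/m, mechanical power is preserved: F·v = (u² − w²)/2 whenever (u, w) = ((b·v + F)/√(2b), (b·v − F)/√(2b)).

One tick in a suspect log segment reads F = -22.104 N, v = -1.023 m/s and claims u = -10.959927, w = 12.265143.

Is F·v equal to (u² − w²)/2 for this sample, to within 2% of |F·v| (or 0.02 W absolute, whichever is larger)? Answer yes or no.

no

F·v = (-22.104)×(-1.023) = 22.612392 W.
(u² − w²)/2 = (120.120000 − 150.433733)/2 = -15.156866 W.
|Δ| = 37.769258;  2% of max(1, |F·v|) = 0.452248.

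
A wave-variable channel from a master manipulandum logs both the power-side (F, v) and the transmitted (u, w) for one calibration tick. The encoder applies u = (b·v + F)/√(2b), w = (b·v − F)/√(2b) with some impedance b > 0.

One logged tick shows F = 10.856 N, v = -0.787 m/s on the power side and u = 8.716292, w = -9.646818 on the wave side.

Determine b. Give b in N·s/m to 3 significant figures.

b = 0.699 N·s/m

u + w = -0.930526;  u + w = √(2b)·v, so √(2b) = -0.930526/(-0.787) = 1.182371.
b = (√(2b))²/2 = 1.398001/2 = 0.699001.
(Check via u − w = 2F/√(2b): u − w = 18.363110, 2F/√(2b) = 18.363102.)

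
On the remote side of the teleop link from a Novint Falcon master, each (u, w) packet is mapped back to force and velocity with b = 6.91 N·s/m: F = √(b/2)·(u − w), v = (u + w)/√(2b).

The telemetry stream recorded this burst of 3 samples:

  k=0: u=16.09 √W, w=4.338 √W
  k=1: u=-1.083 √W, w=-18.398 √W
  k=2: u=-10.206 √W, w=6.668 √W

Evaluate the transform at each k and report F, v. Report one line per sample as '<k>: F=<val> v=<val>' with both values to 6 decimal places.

0: F=21.844183 v=5.495052
1: F=32.184482 v=-5.240313
2: F=-31.364767 v=-0.951708

k=0: u−w=11.752000, u+w=20.428000; √(b/2)=1.858763, √(2b)=3.717526; F=1.858763×11.752=21.844183, v=20.428000/3.717526=5.495052
k=1: u−w=17.315000, u+w=-19.481000; √(b/2)=1.858763, √(2b)=3.717526; F=1.858763×17.315=32.184482, v=-19.481000/3.717526=-5.240313
k=2: u−w=-16.874000, u+w=-3.538000; √(b/2)=1.858763, √(2b)=3.717526; F=1.858763×(-16.874)=-31.364767, v=-3.538000/3.717526=-0.951708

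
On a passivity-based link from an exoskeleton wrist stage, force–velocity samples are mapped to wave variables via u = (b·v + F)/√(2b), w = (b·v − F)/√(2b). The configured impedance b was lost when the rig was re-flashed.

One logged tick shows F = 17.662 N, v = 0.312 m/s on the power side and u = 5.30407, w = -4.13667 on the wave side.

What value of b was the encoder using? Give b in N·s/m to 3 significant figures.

b = 7 N·s/m

u + w = 1.1674;  u + w = √(2b)·v, so √(2b) = 1.1674/0.312 = 3.7417.
b = (√(2b))²/2 = 14.0001/2 = 7.0000.
(Check via u − w = 2F/√(2b): u − w = 9.4407, 2F/√(2b) = 9.4407.)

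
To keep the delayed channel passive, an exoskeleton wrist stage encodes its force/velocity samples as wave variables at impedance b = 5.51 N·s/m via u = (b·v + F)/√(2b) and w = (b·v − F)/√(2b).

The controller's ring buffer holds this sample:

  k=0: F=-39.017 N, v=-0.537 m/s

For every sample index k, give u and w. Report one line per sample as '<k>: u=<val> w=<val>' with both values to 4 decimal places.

k=0: b·v=5.51×(-0.537)=-2.9589; √(2b)=3.3196; u=(-2.9589+(-39.017))/3.3196=-12.6447, w=(-2.9589−(-39.017))/3.3196=10.8621

0: u=-12.6447 w=10.8621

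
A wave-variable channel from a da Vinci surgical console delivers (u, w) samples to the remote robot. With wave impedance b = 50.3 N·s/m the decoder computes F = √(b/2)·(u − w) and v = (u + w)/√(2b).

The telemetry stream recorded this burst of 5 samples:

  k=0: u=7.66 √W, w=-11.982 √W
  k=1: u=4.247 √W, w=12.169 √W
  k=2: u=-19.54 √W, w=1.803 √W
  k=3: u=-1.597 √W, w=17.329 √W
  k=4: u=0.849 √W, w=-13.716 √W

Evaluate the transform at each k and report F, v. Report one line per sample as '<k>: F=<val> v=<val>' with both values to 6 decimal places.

0: F=98.504189 v=-0.430909
1: F=-39.728652 v=1.636697
2: F=-107.034666 v=-1.768403
3: F=-94.913465 v=1.568502
4: F=73.043148 v=-1.282857

k=0: u−w=19.642000, u+w=-4.322000; √(b/2)=5.014978, √(2b)=10.029955; F=5.014978×19.642=98.504189, v=-4.322000/10.029955=-0.430909
k=1: u−w=-7.922000, u+w=16.416000; √(b/2)=5.014978, √(2b)=10.029955; F=5.014978×(-7.922)=-39.728652, v=16.416000/10.029955=1.636697
k=2: u−w=-21.343000, u+w=-17.737000; √(b/2)=5.014978, √(2b)=10.029955; F=5.014978×(-21.343)=-107.034666, v=-17.737000/10.029955=-1.768403
k=3: u−w=-18.926000, u+w=15.732000; √(b/2)=5.014978, √(2b)=10.029955; F=5.014978×(-18.926)=-94.913465, v=15.732000/10.029955=1.568502
k=4: u−w=14.565000, u+w=-12.867000; √(b/2)=5.014978, √(2b)=10.029955; F=5.014978×14.565=73.043148, v=-12.867000/10.029955=-1.282857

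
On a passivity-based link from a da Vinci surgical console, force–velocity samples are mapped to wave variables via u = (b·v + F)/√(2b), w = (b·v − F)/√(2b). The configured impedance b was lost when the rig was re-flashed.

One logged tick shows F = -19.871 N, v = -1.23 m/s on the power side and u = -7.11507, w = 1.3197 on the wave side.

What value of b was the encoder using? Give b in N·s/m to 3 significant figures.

b = 11.1 N·s/m

u + w = -5.7954;  u + w = √(2b)·v, so √(2b) = -5.7954/(-1.23) = 4.7117.
b = (√(2b))²/2 = 22.2000/2 = 11.1000.
(Check via u − w = 2F/√(2b): u − w = -8.4348, 2F/√(2b) = -8.4348.)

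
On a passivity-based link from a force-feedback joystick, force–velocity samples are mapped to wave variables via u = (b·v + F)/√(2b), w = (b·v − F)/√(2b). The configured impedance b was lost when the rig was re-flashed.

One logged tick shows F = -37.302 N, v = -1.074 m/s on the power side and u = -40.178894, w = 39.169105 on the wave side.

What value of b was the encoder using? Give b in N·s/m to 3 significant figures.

b = 0.442 N·s/m

u + w = -1.009789;  u + w = √(2b)·v, so √(2b) = -1.009789/(-1.074) = 0.940213.
b = (√(2b))²/2 = 0.884001/2 = 0.442000.
(Check via u − w = 2F/√(2b): u − w = -79.347999, 2F/√(2b) = -79.347959.)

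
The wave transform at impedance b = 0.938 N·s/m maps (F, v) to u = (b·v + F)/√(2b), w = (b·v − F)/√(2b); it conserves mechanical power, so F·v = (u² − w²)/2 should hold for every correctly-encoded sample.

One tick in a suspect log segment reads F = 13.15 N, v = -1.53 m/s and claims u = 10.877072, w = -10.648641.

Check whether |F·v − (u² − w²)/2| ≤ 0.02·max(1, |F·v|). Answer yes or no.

F·v = 13.15×(-1.53) = -20.119500 W.
(u² − w²)/2 = (118.310695 − 113.393555)/2 = 2.458570 W.
|Δ| = 22.578070;  2% of max(1, |F·v|) = 0.402390.

no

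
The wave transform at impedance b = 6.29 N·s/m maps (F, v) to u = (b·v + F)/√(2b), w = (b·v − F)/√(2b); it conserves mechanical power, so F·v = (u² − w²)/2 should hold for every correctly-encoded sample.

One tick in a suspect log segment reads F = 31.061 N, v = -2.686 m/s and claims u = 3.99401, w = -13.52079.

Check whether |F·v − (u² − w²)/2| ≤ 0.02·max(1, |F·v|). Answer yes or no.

F·v = 31.061×(-2.686) = -83.42985 W.
(u² − w²)/2 = (15.95212 − 182.81176)/2 = -83.42982 W.
|Δ| = 0.00002;  2% of max(1, |F·v|) = 1.66860.

yes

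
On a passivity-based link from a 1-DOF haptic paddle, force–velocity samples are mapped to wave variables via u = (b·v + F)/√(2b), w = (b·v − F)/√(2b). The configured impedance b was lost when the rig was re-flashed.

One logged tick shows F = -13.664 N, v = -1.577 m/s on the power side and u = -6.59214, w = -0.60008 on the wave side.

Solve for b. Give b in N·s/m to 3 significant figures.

u + w = -7.19222;  u + w = √(2b)·v, so √(2b) = -7.19222/(-1.577) = 4.56070.
b = (√(2b))²/2 = 20.79996/2 = 10.39998.
(Check via u − w = 2F/√(2b): u − w = -5.99206, 2F/√(2b) = -5.99207.)

b = 10.4 N·s/m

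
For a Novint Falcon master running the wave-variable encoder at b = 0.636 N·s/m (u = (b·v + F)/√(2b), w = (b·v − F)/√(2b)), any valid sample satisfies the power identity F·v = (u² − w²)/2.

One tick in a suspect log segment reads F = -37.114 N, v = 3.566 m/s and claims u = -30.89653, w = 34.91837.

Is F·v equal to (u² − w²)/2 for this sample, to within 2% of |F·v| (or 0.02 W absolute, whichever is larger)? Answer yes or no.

F·v = (-37.114)×3.566 = -132.3485 W.
(u² − w²)/2 = (954.5956 − 1219.2926)/2 = -132.3485 W.
|Δ| = 0.0000;  2% of max(1, |F·v|) = 2.6470.

yes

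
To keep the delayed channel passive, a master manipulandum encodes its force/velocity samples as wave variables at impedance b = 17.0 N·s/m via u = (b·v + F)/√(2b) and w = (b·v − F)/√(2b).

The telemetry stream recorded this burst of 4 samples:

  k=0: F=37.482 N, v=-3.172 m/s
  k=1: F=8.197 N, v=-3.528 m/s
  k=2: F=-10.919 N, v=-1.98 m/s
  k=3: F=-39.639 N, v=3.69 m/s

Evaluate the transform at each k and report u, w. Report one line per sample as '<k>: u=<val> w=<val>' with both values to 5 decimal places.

k=0: b·v=17.0×(-3.172)=-53.92400; √(2b)=5.83095; u=(-53.92400+37.482)/5.83095=-2.81978, w=(-53.92400−37.482)/5.83095=-15.67600
k=1: b·v=17.0×(-3.528)=-59.97600; √(2b)=5.83095; u=(-59.97600+8.197)/5.83095=-8.88003, w=(-59.97600−8.197)/5.83095=-11.69157
k=2: b·v=17.0×(-1.98)=-33.66000; √(2b)=5.83095; u=(-33.66000+(-10.919))/5.83095=-7.64524, w=(-33.66000−(-10.919))/5.83095=-3.90005
k=3: b·v=17.0×3.69=62.73000; √(2b)=5.83095; u=(62.73000+(-39.639))/5.83095=3.96007, w=(62.73000−(-39.639))/5.83095=17.55614

0: u=-2.81978 w=-15.67600
1: u=-8.88003 w=-11.69157
2: u=-7.64524 w=-3.90005
3: u=3.96007 w=17.55614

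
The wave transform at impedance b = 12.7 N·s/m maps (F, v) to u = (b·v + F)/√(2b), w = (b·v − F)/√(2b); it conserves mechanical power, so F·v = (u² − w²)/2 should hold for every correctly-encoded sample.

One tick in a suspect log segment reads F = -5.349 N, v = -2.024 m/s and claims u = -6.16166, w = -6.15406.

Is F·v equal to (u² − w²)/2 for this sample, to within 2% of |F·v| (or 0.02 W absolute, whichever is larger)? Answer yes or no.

no

F·v = (-5.349)×(-2.024) = 10.82638 W.
(u² − w²)/2 = (37.96605 − 37.87245)/2 = 0.04680 W.
|Δ| = 10.77958;  2% of max(1, |F·v|) = 0.21653.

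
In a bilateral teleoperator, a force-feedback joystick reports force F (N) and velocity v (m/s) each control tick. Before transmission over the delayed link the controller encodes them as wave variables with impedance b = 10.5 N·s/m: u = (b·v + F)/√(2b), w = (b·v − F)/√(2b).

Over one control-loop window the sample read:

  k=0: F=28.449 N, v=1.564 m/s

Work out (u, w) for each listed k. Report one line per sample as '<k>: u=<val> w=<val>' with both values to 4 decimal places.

0: u=9.7917 w=-2.6245

k=0: b·v=10.5×1.564=16.4220; √(2b)=4.5826; u=(16.4220+28.449)/4.5826=9.7917, w=(16.4220−28.449)/4.5826=-2.6245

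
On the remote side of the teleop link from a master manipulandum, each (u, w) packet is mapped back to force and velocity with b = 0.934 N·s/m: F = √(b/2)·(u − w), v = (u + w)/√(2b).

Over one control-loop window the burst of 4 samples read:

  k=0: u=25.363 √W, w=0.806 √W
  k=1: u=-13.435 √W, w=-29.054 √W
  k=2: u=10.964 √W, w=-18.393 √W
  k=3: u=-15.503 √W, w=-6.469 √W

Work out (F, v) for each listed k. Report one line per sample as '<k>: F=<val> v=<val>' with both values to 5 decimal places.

k=0: u−w=24.55700, u+w=26.16900; √(b/2)=0.68337, √(2b)=1.36675; F=0.68337×24.557=16.78161, v=26.16900/1.36675=19.14691
k=1: u−w=15.61900, u+w=-42.48900; √(b/2)=0.68337, √(2b)=1.36675; F=0.68337×15.619=10.67362, v=-42.48900/1.36675=-31.08766
k=2: u−w=29.35700, u+w=-7.42900; √(b/2)=0.68337, √(2b)=1.36675; F=0.68337×29.357=20.06181, v=-7.42900/1.36675=-5.43553
k=3: u−w=-9.03400, u+w=-21.97200; √(b/2)=0.68337, √(2b)=1.36675; F=0.68337×(-9.034)=-6.17360, v=-21.97200/1.36675=-16.07612

0: F=16.78161 v=19.14691
1: F=10.67362 v=-31.08766
2: F=20.06181 v=-5.43553
3: F=-6.17360 v=-16.07612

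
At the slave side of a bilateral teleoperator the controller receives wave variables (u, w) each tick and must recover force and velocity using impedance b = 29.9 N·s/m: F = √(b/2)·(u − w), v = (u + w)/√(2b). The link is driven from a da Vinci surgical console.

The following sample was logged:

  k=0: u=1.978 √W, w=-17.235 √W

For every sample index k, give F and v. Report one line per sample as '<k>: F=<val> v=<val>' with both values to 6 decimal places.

0: F=74.287506 v=-1.972961

k=0: u−w=19.213000, u+w=-15.257000; √(b/2)=3.866523, √(2b)=7.733046; F=3.866523×19.213=74.287506, v=-15.257000/7.733046=-1.972961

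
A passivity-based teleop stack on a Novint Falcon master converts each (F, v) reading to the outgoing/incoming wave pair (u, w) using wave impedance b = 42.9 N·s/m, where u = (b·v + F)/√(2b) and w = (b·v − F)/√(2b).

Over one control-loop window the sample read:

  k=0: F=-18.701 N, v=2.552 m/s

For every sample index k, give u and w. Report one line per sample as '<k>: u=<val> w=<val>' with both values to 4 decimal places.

k=0: b·v=42.9×2.552=109.4808; √(2b)=9.2628; u=(109.4808+(-18.701))/9.2628=9.8004, w=(109.4808−(-18.701))/9.2628=13.8383

0: u=9.8004 w=13.8383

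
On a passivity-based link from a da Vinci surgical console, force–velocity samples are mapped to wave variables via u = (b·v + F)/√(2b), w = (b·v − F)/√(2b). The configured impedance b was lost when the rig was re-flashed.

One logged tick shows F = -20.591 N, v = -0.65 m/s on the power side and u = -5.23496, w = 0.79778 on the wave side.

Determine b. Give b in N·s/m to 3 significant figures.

b = 23.3 N·s/m

u + w = -4.43718;  u + w = √(2b)·v, so √(2b) = -4.43718/(-0.65) = 6.82643.
b = (√(2b))²/2 = 46.60016/2 = 23.30008.
(Check via u − w = 2F/√(2b): u − w = -6.03274, 2F/√(2b) = -6.03273.)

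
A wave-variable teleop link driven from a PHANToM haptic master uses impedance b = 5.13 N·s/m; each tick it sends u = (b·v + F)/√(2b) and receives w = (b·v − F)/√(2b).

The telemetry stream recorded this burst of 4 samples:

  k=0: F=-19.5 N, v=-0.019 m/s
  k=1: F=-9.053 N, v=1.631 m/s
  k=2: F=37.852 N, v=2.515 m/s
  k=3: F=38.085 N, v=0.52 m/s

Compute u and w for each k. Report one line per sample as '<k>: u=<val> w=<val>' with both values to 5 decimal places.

0: u=-6.11824 w=6.05738
1: u=-0.21416 w=5.43845
2: u=15.84514 w=-7.78929
3: u=12.72277 w=-11.05714

k=0: b·v=5.13×(-0.019)=-0.09747; √(2b)=3.20312; u=(-0.09747+(-19.5))/3.20312=-6.11824, w=(-0.09747−(-19.5))/3.20312=6.05738
k=1: b·v=5.13×1.631=8.36703; √(2b)=3.20312; u=(8.36703+(-9.053))/3.20312=-0.21416, w=(8.36703−(-9.053))/3.20312=5.43845
k=2: b·v=5.13×2.515=12.90195; √(2b)=3.20312; u=(12.90195+37.852)/3.20312=15.84514, w=(12.90195−37.852)/3.20312=-7.78929
k=3: b·v=5.13×0.52=2.66760; √(2b)=3.20312; u=(2.66760+38.085)/3.20312=12.72277, w=(2.66760−38.085)/3.20312=-11.05714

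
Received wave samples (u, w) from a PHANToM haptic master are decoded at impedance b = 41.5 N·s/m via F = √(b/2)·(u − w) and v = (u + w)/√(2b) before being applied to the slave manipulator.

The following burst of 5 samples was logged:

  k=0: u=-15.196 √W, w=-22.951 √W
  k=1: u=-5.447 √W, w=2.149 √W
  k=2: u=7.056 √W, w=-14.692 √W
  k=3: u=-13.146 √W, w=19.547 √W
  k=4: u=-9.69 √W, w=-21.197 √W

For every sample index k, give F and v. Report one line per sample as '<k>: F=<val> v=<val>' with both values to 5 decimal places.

k=0: u−w=7.75500, u+w=-38.14700; √(b/2)=4.55522, √(2b)=9.11043; F=4.55522×7.755=35.32571, v=-38.14700/9.11043=-4.18718
k=1: u−w=-7.59600, u+w=-3.29800; √(b/2)=4.55522, √(2b)=9.11043; F=4.55522×(-7.596)=-34.60143, v=-3.29800/9.11043=-0.36200
k=2: u−w=21.74800, u+w=-7.63600; √(b/2)=4.55522, √(2b)=9.11043; F=4.55522×21.748=99.06685, v=-7.63600/9.11043=-0.83816
k=3: u−w=-32.69300, u+w=6.40100; √(b/2)=4.55522, √(2b)=9.11043; F=4.55522×(-32.693)=-148.92370, v=6.40100/9.11043=0.70260
k=4: u−w=11.50700, u+w=-30.88700; √(b/2)=4.55522, √(2b)=9.11043; F=4.55522×11.507=52.41688, v=-30.88700/9.11043=-3.39029

0: F=35.32571 v=-4.18718
1: F=-34.60143 v=-0.36200
2: F=99.06685 v=-0.83816
3: F=-148.92370 v=0.70260
4: F=52.41688 v=-3.39029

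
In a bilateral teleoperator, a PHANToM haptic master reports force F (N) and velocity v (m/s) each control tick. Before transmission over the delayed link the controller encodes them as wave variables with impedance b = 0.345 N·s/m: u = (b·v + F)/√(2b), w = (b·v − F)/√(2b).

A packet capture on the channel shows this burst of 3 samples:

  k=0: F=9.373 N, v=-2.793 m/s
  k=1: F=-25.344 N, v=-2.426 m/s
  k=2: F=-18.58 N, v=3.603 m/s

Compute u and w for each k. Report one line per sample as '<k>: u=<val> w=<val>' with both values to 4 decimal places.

0: u=10.1237 w=-12.4438
1: u=-31.5182 w=29.5030
2: u=-20.8713 w=23.8641

k=0: b·v=0.345×(-2.793)=-0.9636; √(2b)=0.8307; u=(-0.9636+9.373)/0.8307=10.1237, w=(-0.9636−9.373)/0.8307=-12.4438
k=1: b·v=0.345×(-2.426)=-0.8370; √(2b)=0.8307; u=(-0.8370+(-25.344))/0.8307=-31.5182, w=(-0.8370−(-25.344))/0.8307=29.5030
k=2: b·v=0.345×3.603=1.2430; √(2b)=0.8307; u=(1.2430+(-18.58))/0.8307=-20.8713, w=(1.2430−(-18.58))/0.8307=23.8641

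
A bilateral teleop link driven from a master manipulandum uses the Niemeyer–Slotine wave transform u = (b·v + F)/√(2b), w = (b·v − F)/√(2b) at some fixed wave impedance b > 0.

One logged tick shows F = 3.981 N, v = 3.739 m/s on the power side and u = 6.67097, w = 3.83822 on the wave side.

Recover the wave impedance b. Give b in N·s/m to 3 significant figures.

u + w = 10.5092;  u + w = √(2b)·v, so √(2b) = 10.5092/3.739 = 2.8107.
b = (√(2b))²/2 = 7.9000/2 = 3.9500.
(Check via u − w = 2F/√(2b): u − w = 2.8327, 2F/√(2b) = 2.8328.)

b = 3.95 N·s/m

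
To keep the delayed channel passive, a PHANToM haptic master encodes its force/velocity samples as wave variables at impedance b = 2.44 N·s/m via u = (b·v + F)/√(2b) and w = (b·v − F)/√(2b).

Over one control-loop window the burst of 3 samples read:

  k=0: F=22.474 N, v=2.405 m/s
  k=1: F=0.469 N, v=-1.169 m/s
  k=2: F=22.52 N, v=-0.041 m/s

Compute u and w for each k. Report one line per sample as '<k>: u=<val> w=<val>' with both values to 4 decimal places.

k=0: b·v=2.44×2.405=5.8682; √(2b)=2.2091; u=(5.8682+22.474)/2.2091=12.8299, w=(5.8682−22.474)/2.2091=-7.5171
k=1: b·v=2.44×(-1.169)=-2.8524; √(2b)=2.2091; u=(-2.8524+0.469)/2.2091=-1.0789, w=(-2.8524−0.469)/2.2091=-1.5035
k=2: b·v=2.44×(-0.041)=-0.1000; √(2b)=2.2091; u=(-0.1000+22.52)/2.2091=10.1490, w=(-0.1000−22.52)/2.2091=-10.2396

0: u=12.8299 w=-7.5171
1: u=-1.0789 w=-1.5035
2: u=10.1490 w=-10.2396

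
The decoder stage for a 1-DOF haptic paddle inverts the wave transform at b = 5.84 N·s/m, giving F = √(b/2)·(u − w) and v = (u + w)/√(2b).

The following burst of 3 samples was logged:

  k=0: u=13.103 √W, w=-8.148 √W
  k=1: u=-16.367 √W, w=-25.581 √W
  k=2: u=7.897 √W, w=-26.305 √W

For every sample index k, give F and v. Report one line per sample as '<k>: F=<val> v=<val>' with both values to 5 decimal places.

0: F=36.31372 v=1.44985
1: F=15.74489 v=-12.27411
2: F=58.44440 v=-5.38623

k=0: u−w=21.25100, u+w=4.95500; √(b/2)=1.70880, √(2b)=3.41760; F=1.70880×21.251=36.31372, v=4.95500/3.41760=1.44985
k=1: u−w=9.21400, u+w=-41.94800; √(b/2)=1.70880, √(2b)=3.41760; F=1.70880×9.214=15.74489, v=-41.94800/3.41760=-12.27411
k=2: u−w=34.20200, u+w=-18.40800; √(b/2)=1.70880, √(2b)=3.41760; F=1.70880×34.202=58.44440, v=-18.40800/3.41760=-5.38623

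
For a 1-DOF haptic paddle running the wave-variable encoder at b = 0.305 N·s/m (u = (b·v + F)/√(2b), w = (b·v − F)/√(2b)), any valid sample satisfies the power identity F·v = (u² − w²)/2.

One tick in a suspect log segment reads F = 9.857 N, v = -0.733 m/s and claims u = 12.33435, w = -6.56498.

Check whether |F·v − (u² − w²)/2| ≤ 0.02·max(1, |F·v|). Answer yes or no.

F·v = 9.857×(-0.733) = -7.22518 W.
(u² − w²)/2 = (152.13619 − 43.09896)/2 = 54.51861 W.
|Δ| = 61.74379;  2% of max(1, |F·v|) = 0.14450.

no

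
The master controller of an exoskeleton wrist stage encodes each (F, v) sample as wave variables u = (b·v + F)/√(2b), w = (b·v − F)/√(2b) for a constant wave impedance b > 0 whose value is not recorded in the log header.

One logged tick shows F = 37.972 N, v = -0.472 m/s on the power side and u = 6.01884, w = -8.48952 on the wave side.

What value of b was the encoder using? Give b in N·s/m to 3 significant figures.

u + w = -2.4707;  u + w = √(2b)·v, so √(2b) = -2.4707/(-0.472) = 5.2345.
b = (√(2b))²/2 = 27.3999/2 = 13.7000.
(Check via u − w = 2F/√(2b): u − w = 14.5084, 2F/√(2b) = 14.5084.)

b = 13.7 N·s/m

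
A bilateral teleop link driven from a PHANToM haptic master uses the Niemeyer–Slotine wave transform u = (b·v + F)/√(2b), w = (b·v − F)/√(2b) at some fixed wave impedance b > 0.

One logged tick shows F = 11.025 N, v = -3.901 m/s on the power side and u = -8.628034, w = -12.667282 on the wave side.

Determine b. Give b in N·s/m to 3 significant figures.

b = 14.9 N·s/m

u + w = -21.295316;  u + w = √(2b)·v, so √(2b) = -21.295316/(-3.901) = 5.458938.
b = (√(2b))²/2 = 29.800001/2 = 14.900000.
(Check via u − w = 2F/√(2b): u − w = 4.039248, 2F/√(2b) = 4.039247.)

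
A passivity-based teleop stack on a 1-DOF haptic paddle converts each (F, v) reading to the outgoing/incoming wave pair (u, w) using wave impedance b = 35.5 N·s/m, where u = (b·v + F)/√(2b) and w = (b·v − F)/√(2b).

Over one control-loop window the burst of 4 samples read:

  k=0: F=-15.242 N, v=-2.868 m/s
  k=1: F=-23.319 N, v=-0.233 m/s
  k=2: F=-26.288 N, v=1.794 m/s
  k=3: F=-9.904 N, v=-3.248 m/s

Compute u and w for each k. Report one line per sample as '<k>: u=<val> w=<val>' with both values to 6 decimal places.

k=0: b·v=35.5×(-2.868)=-101.814000; √(2b)=8.426150; u=(-101.814000+(-15.242))/8.426150=-13.891991, w=(-101.814000−(-15.242))/8.426150=-10.274206
k=1: b·v=35.5×(-0.233)=-8.271500; √(2b)=8.426150; u=(-8.271500+(-23.319))/8.426150=-3.749103, w=(-8.271500−(-23.319))/8.426150=1.785810
k=2: b·v=35.5×1.794=63.687000; √(2b)=8.426150; u=(63.687000+(-26.288))/8.426150=4.438445, w=(63.687000−(-26.288))/8.426150=10.678068
k=3: b·v=35.5×(-3.248)=-115.304000; √(2b)=8.426150; u=(-115.304000+(-9.904))/8.426150=-14.859456, w=(-115.304000−(-9.904))/8.426150=-12.508679

0: u=-13.891991 w=-10.274206
1: u=-3.749103 w=1.785810
2: u=4.438445 w=10.678068
3: u=-14.859456 w=-12.508679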